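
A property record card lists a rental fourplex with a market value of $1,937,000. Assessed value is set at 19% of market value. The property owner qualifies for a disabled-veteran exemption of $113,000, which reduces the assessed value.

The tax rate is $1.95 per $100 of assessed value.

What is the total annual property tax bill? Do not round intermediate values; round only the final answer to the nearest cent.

Assessed value = $1,937,000 × 0.19 = $368,030
Taxable value = $368,030 − $113,000 = $255,030
Tax = $255,030 × 0.0195 = $4,973.085

$4,973.09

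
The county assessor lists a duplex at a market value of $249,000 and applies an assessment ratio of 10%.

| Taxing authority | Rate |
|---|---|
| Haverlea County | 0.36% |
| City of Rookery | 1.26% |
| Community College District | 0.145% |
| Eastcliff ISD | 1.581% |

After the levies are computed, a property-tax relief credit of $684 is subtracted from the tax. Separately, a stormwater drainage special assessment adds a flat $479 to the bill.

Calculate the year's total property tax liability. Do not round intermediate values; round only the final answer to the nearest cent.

Assessed value = $249,000 × 0.1 = $24,900
Haverlea County: $24,900 × 0.0036 = $89.64
City of Rookery: $24,900 × 0.0126 = $313.74
Community College District: $24,900 × 0.00145 = $36.105
Eastcliff ISD: $24,900 × 0.01581 = $393.669
Levies subtotal = $833.154
After credit = $833.154 − $684 = $149.154
Total = $149.154 + $479 = $628.154

$628.15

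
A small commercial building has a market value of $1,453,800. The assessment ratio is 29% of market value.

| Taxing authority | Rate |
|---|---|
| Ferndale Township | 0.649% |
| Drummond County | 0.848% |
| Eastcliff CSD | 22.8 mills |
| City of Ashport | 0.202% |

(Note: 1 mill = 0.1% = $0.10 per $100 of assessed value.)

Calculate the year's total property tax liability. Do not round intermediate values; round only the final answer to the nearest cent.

$16,775.54

Assessed value = $1,453,800 × 0.29 = $421,602
Ferndale Township: $421,602 × 0.00649 = $2,736.19698
Drummond County: $421,602 × 0.00848 = $3,575.18496
Eastcliff CSD: $421,602 × 0.0228 = $9,612.5256
City of Ashport: $421,602 × 0.00202 = $851.63604
Total = $16,775.54358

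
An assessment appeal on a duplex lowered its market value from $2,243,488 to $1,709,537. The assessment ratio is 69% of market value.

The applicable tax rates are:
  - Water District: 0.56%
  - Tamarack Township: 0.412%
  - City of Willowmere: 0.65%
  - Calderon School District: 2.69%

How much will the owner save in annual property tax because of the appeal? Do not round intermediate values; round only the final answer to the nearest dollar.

Old assessed value = $2,243,488 × 0.69 = $1,548,006.72
New assessed value = $1,709,537 × 0.69 = $1,179,580.53
Combined rate = 0.0056 + 0.00412 + 0.0065 + 0.0269 = 0.04312
Old tax = $1,548,006.72 × 0.04312 = $66,750.0497664
New tax = $1,179,580.53 × 0.04312 = $50,863.5124536
Reduction = $66,750.0497664 − $50,863.5124536 = $15,886.5373128

$15,887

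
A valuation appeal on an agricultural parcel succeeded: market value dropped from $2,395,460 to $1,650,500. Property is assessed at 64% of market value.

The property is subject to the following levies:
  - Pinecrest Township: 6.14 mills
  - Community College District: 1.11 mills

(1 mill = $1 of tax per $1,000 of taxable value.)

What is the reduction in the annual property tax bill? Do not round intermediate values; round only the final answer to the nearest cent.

Old assessed value = $2,395,460 × 0.64 = $1,533,094.4
New assessed value = $1,650,500 × 0.64 = $1,056,320
Combined rate = 0.00614 + 0.00111 = 0.00725
Old tax = $1,533,094.4 × 0.00725 = $11,114.9344
New tax = $1,056,320 × 0.00725 = $7,658.32
Reduction = $11,114.9344 − $7,658.32 = $3,456.6144

$3,456.61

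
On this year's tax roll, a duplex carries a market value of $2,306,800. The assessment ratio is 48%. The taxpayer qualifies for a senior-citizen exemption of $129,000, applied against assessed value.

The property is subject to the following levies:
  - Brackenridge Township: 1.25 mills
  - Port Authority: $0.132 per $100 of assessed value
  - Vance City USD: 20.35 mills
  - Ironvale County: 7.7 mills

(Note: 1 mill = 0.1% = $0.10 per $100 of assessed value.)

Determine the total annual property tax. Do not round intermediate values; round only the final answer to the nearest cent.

Assessed value = $2,306,800 × 0.48 = $1,107,264
Taxable value = $1,107,264 − $129,000 = $978,264
Brackenridge Township: $978,264 × 0.00125 = $1,222.83
Port Authority: $978,264 × 0.00132 = $1,291.30848
Vance City USD: $978,264 × 0.02035 = $19,907.6724
Ironvale County: $978,264 × 0.0077 = $7,532.6328
Total = $29,954.44368

$29,954.44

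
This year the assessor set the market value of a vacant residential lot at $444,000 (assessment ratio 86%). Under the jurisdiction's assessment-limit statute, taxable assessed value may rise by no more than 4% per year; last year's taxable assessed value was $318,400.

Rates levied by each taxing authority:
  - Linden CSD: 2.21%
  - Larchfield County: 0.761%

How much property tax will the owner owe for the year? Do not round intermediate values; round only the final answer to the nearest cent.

Uncapped assessed value = $444,000 × 0.86 = $381,840
Cap limit = $318,400 × 1.04 = $331,136
Taxable assessed value = min($381,840, $331,136) = $331,136 (cap binds)
Linden CSD: $331,136 × 0.0221 = $7,318.1056
Larchfield County: $331,136 × 0.00761 = $2,519.94496
Total = $9,838.05056

$9,838.05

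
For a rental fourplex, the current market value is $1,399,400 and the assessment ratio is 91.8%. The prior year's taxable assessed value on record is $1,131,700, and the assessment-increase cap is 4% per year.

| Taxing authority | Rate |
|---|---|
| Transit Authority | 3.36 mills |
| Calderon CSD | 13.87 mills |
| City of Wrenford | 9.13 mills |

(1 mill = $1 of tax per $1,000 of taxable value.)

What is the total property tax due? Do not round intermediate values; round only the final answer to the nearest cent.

Uncapped assessed value = $1,399,400 × 0.918 = $1,284,649.2
Cap limit = $1,131,700 × 1.04 = $1,176,968
Taxable assessed value = min($1,284,649.2, $1,176,968) = $1,176,968 (cap binds)
Transit Authority: $1,176,968 × 0.00336 = $3,954.61248
Calderon CSD: $1,176,968 × 0.01387 = $16,324.54616
City of Wrenford: $1,176,968 × 0.00913 = $10,745.71784
Total = $31,024.87648

$31,024.88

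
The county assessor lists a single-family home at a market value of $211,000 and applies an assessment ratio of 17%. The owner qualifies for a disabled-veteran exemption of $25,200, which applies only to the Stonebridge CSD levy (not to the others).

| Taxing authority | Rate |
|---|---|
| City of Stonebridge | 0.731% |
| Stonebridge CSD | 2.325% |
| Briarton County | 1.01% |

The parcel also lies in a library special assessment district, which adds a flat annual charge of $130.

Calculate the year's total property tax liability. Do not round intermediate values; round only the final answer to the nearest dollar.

Assessed value = $211,000 × 0.17 = $35,870
City of Stonebridge: $35,870 × 0.00731 = $262.2097
Stonebridge CSD: ($35,870 − $25,200) × 0.02325 = $10,670 × 0.02325 = $248.0775
Briarton County: $35,870 × 0.0101 = $362.287
Levies subtotal = $872.5742
Total = $872.5742 + $130 = $1,002.5742

$1,003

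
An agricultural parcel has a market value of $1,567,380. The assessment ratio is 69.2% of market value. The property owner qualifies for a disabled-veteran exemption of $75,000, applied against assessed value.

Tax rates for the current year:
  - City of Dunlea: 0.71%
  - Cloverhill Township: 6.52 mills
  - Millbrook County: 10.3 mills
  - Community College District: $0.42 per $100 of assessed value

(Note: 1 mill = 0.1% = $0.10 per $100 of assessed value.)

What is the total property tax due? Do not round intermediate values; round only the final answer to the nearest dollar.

$28,391

Assessed value = $1,567,380 × 0.692 = $1,084,626.96
Taxable value = $1,084,626.96 − $75,000 = $1,009,626.96
City of Dunlea: $1,009,626.96 × 0.0071 = $7,168.351416
Cloverhill Township: $1,009,626.96 × 0.00652 = $6,582.7677792
Millbrook County: $1,009,626.96 × 0.0103 = $10,399.157688
Community College District: $1,009,626.96 × 0.0042 = $4,240.433232
Total = $28,390.7101152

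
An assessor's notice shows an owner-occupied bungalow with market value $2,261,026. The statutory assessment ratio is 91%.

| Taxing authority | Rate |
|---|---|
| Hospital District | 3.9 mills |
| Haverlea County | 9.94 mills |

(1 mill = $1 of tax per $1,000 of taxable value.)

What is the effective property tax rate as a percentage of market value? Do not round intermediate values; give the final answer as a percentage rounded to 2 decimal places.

1.26%

Assessed value = $2,261,026 × 0.91 = $2,057,533.66
Hospital District: $2,057,533.66 × 0.0039 = $8,024.381274
Haverlea County: $2,057,533.66 × 0.00994 = $20,451.8845804
Total tax = $28,476.2658544
Effective rate = $28,476.2658544 ÷ $2,261,026 = 1.26% of market value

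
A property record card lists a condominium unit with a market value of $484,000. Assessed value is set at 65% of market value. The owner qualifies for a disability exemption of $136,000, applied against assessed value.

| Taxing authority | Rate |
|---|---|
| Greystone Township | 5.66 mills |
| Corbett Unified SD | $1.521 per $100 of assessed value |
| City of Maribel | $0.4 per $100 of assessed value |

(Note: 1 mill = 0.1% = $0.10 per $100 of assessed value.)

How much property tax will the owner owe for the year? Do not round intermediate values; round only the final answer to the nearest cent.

$4,441.78

Assessed value = $484,000 × 0.65 = $314,600
Taxable value = $314,600 − $136,000 = $178,600
Greystone Township: $178,600 × 0.00566 = $1,010.876
Corbett Unified SD: $178,600 × 0.01521 = $2,716.506
City of Maribel: $178,600 × 0.004 = $714.4
Total = $4,441.782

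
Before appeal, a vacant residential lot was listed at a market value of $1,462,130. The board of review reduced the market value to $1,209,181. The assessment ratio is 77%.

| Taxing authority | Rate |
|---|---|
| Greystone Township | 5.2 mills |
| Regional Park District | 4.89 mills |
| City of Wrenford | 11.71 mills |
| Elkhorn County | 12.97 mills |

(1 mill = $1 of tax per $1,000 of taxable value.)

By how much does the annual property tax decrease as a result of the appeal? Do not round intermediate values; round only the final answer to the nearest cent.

$6,772.18

Old assessed value = $1,462,130 × 0.77 = $1,125,840.1
New assessed value = $1,209,181 × 0.77 = $931,069.37
Combined rate = 0.0052 + 0.00489 + 0.01171 + 0.01297 = 0.03477
Old tax = $1,125,840.1 × 0.03477 = $39,145.460277
New tax = $931,069.37 × 0.03477 = $32,373.2819949
Reduction = $39,145.460277 − $32,373.2819949 = $6,772.1782821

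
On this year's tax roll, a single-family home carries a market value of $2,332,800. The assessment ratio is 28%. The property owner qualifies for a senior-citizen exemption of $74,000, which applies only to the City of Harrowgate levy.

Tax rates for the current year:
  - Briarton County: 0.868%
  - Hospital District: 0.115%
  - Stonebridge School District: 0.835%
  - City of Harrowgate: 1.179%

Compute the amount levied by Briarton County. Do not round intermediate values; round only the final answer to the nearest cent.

$5,669.64

Assessed value = $2,332,800 × 0.28 = $653,184
Briarton County taxable value = $653,184 (exemption does not apply)
Briarton County levy = $653,184 × 0.00868 = $5,669.63712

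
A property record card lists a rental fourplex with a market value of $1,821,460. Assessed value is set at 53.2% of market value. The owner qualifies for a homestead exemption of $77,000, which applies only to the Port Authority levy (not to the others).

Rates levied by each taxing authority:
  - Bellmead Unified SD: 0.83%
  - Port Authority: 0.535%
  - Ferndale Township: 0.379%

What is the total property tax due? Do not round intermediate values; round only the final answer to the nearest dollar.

Assessed value = $1,821,460 × 0.532 = $969,016.72
Bellmead Unified SD: $969,016.72 × 0.0083 = $8,042.838776
Port Authority: ($969,016.72 − $77,000) × 0.00535 = $892,016.72 × 0.00535 = $4,772.289452
Ferndale Township: $969,016.72 × 0.00379 = $3,672.5733688
Total = $16,487.7015968

$16,488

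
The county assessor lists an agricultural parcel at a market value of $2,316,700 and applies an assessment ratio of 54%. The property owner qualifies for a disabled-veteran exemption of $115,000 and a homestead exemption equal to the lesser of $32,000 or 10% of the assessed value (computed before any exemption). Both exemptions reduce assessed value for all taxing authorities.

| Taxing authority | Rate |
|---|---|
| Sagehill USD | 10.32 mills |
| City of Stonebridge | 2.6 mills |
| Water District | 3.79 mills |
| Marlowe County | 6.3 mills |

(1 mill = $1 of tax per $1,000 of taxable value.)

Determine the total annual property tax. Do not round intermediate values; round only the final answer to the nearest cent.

Assessed value = $2,316,700 × 0.54 = $1,251,018
Homestead exemption = min($32,000, 10% × $1,251,018) = min($32,000, $125,101.8) = $32,000 (dollar cap binds)
Taxable value = $1,251,018 − $115,000 − $32,000 = $1,104,018
Sagehill USD: $1,104,018 × 0.01032 = $11,393.46576
City of Stonebridge: $1,104,018 × 0.0026 = $2,870.4468
Water District: $1,104,018 × 0.00379 = $4,184.22822
Marlowe County: $1,104,018 × 0.0063 = $6,955.3134
Total = $25,403.45418

$25,403.45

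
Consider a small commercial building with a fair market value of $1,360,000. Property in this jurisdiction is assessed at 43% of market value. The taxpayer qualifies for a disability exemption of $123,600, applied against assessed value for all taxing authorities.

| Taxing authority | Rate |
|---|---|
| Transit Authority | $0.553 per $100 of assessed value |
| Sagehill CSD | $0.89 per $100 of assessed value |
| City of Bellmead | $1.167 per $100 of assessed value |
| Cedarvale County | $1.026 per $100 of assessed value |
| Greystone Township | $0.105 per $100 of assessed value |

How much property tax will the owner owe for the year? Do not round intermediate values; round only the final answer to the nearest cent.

$17,253.49

Assessed value = $1,360,000 × 0.43 = $584,800
Taxable value = $584,800 − $123,600 = $461,200
Transit Authority: $461,200 × 0.00553 = $2,550.436
Sagehill CSD: $461,200 × 0.0089 = $4,104.68
City of Bellmead: $461,200 × 0.01167 = $5,382.204
Cedarvale County: $461,200 × 0.01026 = $4,731.912
Greystone Township: $461,200 × 0.00105 = $484.26
Total = $2,550.436 + $4,104.68 + $5,382.204 + $4,731.912 + $484.26 = $17,253.492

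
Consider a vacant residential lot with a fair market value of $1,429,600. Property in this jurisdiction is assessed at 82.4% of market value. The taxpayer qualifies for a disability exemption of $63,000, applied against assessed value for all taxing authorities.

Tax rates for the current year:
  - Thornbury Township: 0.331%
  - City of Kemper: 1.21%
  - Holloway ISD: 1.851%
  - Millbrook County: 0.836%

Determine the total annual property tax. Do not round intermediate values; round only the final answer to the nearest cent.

$47,141.79

Assessed value = $1,429,600 × 0.824 = $1,177,990.4
Taxable value = $1,177,990.4 − $63,000 = $1,114,990.4
Thornbury Township: $1,114,990.4 × 0.00331 = $3,690.618224
City of Kemper: $1,114,990.4 × 0.0121 = $13,491.38384
Holloway ISD: $1,114,990.4 × 0.01851 = $20,638.472304
Millbrook County: $1,114,990.4 × 0.00836 = $9,321.319744
Total = $3,690.618224 + $13,491.38384 + $20,638.472304 + $9,321.319744 = $47,141.794112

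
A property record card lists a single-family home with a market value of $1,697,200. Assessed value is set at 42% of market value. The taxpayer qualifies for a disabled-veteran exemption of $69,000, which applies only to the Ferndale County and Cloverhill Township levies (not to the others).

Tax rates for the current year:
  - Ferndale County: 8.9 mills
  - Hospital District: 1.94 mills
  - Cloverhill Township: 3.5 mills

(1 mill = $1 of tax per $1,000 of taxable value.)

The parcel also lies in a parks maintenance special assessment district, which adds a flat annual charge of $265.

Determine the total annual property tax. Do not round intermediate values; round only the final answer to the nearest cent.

$9,631.30

Assessed value = $1,697,200 × 0.42 = $712,824
Ferndale County: ($712,824 − $69,000) × 0.0089 = $643,824 × 0.0089 = $5,730.0336
Hospital District: $712,824 × 0.00194 = $1,382.87856
Cloverhill Township: ($712,824 − $69,000) × 0.0035 = $643,824 × 0.0035 = $2,253.384
Levies subtotal = $9,366.29616
Total = $9,366.29616 + $265 = $9,631.29616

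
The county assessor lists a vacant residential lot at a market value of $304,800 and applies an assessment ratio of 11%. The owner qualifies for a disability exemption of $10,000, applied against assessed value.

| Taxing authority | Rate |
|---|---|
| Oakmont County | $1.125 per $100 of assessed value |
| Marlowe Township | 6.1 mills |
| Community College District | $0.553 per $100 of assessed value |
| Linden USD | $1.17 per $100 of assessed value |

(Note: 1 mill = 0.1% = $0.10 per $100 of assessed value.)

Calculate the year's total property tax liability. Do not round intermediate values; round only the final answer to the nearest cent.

Assessed value = $304,800 × 0.11 = $33,528
Taxable value = $33,528 − $10,000 = $23,528
Oakmont County: $23,528 × 0.01125 = $264.69
Marlowe Township: $23,528 × 0.0061 = $143.5208
Community College District: $23,528 × 0.00553 = $130.10984
Linden USD: $23,528 × 0.0117 = $275.2776
Total = $813.59824

$813.60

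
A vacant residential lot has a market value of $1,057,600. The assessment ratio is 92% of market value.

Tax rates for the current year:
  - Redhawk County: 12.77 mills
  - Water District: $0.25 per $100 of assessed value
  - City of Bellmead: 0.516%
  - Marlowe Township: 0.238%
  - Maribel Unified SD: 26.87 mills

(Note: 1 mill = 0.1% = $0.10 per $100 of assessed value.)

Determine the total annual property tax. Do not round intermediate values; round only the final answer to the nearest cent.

Assessed value = $1,057,600 × 0.92 = $972,992
Redhawk County: $972,992 × 0.01277 = $12,425.10784
Water District: $972,992 × 0.0025 = $2,432.48
City of Bellmead: $972,992 × 0.00516 = $5,020.63872
Marlowe Township: $972,992 × 0.00238 = $2,315.72096
Maribel Unified SD: $972,992 × 0.02687 = $26,144.29504
Total = $48,338.24256

$48,338.24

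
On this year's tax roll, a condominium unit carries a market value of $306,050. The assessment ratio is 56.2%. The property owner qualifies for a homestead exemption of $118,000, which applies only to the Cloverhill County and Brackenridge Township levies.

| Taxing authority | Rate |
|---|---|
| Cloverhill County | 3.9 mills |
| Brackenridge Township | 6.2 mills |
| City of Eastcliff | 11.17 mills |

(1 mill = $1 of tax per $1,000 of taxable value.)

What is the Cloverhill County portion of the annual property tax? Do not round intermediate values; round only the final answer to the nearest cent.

Assessed value = $306,050 × 0.562 = $172,000.1
Cloverhill County taxable value = $172,000.1 − $118,000 = $54,000.1
Cloverhill County levy = $54,000.1 × 0.0039 = $210.60039

$210.60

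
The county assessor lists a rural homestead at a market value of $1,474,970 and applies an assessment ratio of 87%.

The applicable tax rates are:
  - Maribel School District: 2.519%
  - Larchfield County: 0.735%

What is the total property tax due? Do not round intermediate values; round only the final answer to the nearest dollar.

Assessed value = $1,474,970 × 0.87 = $1,283,223.9
Maribel School District: $1,283,223.9 × 0.02519 = $32,324.410041
Larchfield County: $1,283,223.9 × 0.00735 = $9,431.695665
Total = $32,324.410041 + $9,431.695665 = $41,756.105706

$41,756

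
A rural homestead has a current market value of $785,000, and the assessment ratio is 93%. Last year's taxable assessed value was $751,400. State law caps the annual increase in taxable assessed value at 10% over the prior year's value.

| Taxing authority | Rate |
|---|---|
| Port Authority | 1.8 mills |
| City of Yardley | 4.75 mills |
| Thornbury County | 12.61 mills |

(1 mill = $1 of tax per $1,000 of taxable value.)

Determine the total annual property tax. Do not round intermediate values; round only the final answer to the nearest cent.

Uncapped assessed value = $785,000 × 0.93 = $730,050
Cap limit = $751,400 × 1.1 = $826,540
Taxable assessed value = min($730,050, $826,540) = $730,050 (cap does not bind)
Port Authority: $730,050 × 0.0018 = $1,314.09
City of Yardley: $730,050 × 0.00475 = $3,467.7375
Thornbury County: $730,050 × 0.01261 = $9,205.9305
Total = $13,987.758

$13,987.76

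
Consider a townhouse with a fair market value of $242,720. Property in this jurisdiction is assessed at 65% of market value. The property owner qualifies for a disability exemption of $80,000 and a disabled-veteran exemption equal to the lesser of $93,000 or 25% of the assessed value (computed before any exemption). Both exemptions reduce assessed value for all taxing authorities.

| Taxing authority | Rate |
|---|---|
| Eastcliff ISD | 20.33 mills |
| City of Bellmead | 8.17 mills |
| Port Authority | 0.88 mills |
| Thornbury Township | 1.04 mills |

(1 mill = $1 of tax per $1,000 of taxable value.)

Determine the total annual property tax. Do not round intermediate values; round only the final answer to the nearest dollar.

$1,166

Assessed value = $242,720 × 0.65 = $157,768
Disabled-veteran exemption = min($93,000, 25% × $157,768) = min($93,000, $39,442) = $39,442 (percentage binds)
Taxable value = $157,768 − $80,000 − $39,442 = $38,326
Eastcliff ISD: $38,326 × 0.02033 = $779.16758
City of Bellmead: $38,326 × 0.00817 = $313.12342
Port Authority: $38,326 × 0.00088 = $33.72688
Thornbury Township: $38,326 × 0.00104 = $39.85904
Total = $1,165.87692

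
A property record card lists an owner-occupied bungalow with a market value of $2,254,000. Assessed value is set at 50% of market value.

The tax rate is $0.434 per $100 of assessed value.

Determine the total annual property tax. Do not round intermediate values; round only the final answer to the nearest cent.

Assessed value = $2,254,000 × 0.5 = $1,127,000
Tax = $1,127,000 × 0.00434 = $4,891.18

$4,891.18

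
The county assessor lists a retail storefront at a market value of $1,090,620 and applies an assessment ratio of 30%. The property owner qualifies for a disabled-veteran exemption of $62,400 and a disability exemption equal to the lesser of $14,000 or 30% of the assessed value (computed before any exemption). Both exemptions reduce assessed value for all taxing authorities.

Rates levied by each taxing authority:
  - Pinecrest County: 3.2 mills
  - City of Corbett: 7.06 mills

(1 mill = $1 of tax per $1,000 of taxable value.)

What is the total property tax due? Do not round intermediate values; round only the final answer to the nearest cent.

Assessed value = $1,090,620 × 0.3 = $327,186
Disability exemption = min($14,000, 30% × $327,186) = min($14,000, $98,155.8) = $14,000 (dollar cap binds)
Taxable value = $327,186 − $62,400 − $14,000 = $250,786
Pinecrest County: $250,786 × 0.0032 = $802.5152
City of Corbett: $250,786 × 0.00706 = $1,770.54916
Total = $2,573.06436

$2,573.06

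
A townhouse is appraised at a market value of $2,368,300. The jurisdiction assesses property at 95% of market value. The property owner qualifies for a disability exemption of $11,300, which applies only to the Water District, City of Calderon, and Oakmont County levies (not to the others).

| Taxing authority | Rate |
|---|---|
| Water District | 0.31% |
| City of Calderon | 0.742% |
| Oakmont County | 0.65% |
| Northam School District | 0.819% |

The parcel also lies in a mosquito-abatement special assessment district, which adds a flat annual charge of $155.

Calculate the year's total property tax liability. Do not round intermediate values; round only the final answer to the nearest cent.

Assessed value = $2,368,300 × 0.95 = $2,249,885
Water District: ($2,249,885 − $11,300) × 0.0031 = $2,238,585 × 0.0031 = $6,939.6135
City of Calderon: ($2,249,885 − $11,300) × 0.00742 = $2,238,585 × 0.00742 = $16,610.3007
Oakmont County: ($2,249,885 − $11,300) × 0.0065 = $2,238,585 × 0.0065 = $14,550.8025
Northam School District: $2,249,885 × 0.00819 = $18,426.55815
Levies subtotal = $56,527.27485
Total = $56,527.27485 + $155 = $56,682.27485

$56,682.27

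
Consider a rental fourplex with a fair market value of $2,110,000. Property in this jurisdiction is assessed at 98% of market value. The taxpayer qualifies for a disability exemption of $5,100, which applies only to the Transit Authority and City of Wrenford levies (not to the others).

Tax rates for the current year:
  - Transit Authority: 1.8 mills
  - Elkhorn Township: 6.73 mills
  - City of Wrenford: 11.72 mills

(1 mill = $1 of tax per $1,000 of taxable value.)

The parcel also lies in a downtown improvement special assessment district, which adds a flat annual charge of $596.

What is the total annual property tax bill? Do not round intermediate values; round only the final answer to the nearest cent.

Assessed value = $2,110,000 × 0.98 = $2,067,800
Transit Authority: ($2,067,800 − $5,100) × 0.0018 = $2,062,700 × 0.0018 = $3,712.86
Elkhorn Township: $2,067,800 × 0.00673 = $13,916.294
City of Wrenford: ($2,067,800 − $5,100) × 0.01172 = $2,062,700 × 0.01172 = $24,174.844
Levies subtotal = $41,803.998
Total = $41,803.998 + $596 = $42,399.998

$42,400.00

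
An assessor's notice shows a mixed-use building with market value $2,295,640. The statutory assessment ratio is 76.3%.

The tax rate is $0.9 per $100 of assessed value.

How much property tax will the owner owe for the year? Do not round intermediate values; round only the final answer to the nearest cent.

$15,764.16

Assessed value = $2,295,640 × 0.763 = $1,751,573.32
Tax = $1,751,573.32 × 0.009 = $15,764.15988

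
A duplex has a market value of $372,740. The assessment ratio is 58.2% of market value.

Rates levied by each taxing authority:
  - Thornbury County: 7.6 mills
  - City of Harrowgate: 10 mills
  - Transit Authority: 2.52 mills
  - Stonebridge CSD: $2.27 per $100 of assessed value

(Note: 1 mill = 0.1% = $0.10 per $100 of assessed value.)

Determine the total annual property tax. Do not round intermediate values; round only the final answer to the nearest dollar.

$9,289

Assessed value = $372,740 × 0.582 = $216,934.68
Thornbury County: $216,934.68 × 0.0076 = $1,648.703568
City of Harrowgate: $216,934.68 × 0.01 = $2,169.3468
Transit Authority: $216,934.68 × 0.00252 = $546.6753936
Stonebridge CSD: $216,934.68 × 0.0227 = $4,924.417236
Total = $9,289.1429976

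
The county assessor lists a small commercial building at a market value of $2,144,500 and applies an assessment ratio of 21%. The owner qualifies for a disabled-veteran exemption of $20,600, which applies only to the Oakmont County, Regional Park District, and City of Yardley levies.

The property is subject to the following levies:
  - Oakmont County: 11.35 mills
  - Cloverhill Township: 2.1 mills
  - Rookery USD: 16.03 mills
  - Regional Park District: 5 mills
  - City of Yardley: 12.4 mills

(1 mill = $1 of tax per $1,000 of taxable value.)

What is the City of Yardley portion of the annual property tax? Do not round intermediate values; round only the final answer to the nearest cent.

$5,328.84

Assessed value = $2,144,500 × 0.21 = $450,345
City of Yardley taxable value = $450,345 − $20,600 = $429,745
City of Yardley levy = $429,745 × 0.0124 = $5,328.838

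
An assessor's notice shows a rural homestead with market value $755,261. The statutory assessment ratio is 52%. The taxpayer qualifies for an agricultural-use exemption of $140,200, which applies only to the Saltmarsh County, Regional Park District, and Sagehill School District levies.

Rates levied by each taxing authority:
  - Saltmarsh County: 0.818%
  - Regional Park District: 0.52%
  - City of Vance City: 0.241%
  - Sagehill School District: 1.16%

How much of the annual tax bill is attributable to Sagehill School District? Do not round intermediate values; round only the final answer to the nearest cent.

$2,929.41

Assessed value = $755,261 × 0.52 = $392,735.72
Sagehill School District taxable value = $392,735.72 − $140,200 = $252,535.72
Sagehill School District levy = $252,535.72 × 0.0116 = $2,929.414352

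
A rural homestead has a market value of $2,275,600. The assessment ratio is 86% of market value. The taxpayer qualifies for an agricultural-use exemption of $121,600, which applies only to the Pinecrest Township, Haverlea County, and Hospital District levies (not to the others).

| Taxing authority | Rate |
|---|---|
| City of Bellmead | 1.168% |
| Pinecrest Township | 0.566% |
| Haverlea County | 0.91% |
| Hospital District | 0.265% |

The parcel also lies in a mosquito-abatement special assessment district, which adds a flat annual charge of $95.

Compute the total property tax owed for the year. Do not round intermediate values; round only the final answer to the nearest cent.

$54,907.54

Assessed value = $2,275,600 × 0.86 = $1,957,016
City of Bellmead: $1,957,016 × 0.01168 = $22,857.94688
Pinecrest Township: ($1,957,016 − $121,600) × 0.00566 = $1,835,416 × 0.00566 = $10,388.45456
Haverlea County: ($1,957,016 − $121,600) × 0.0091 = $1,835,416 × 0.0091 = $16,702.2856
Hospital District: ($1,957,016 − $121,600) × 0.00265 = $1,835,416 × 0.00265 = $4,863.8524
Levies subtotal = $54,812.53944
Total = $54,812.53944 + $95 = $54,907.53944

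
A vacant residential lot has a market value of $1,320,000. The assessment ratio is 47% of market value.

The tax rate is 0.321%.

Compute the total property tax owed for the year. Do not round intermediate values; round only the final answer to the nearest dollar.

$1,991

Assessed value = $1,320,000 × 0.47 = $620,400
Tax = $620,400 × 0.00321 = $1,991.484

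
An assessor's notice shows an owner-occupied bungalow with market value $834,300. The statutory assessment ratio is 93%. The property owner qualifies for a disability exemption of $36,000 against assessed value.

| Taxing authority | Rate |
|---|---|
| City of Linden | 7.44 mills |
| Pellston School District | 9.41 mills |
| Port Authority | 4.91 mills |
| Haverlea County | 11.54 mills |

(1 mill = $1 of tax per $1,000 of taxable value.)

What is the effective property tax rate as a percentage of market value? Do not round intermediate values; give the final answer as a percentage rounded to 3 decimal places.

Assessed value = $834,300 × 0.93 = $775,899
Taxable value = $775,899 − $36,000 = $739,899
City of Linden: $739,899 × 0.00744 = $5,504.84856
Pellston School District: $739,899 × 0.00941 = $6,962.44959
Port Authority: $739,899 × 0.00491 = $3,632.90409
Haverlea County: $739,899 × 0.01154 = $8,538.43446
Total tax = $24,638.6367
Effective rate = $24,638.6367 ÷ $834,300 = 2.953% of market value

2.953%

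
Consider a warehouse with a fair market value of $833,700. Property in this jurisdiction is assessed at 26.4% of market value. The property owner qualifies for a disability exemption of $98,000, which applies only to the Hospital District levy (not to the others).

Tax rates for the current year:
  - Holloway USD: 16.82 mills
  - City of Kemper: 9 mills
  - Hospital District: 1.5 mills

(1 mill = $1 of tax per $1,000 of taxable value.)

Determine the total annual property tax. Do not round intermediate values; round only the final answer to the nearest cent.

$5,866.04

Assessed value = $833,700 × 0.264 = $220,096.8
Holloway USD: $220,096.8 × 0.01682 = $3,702.028176
City of Kemper: $220,096.8 × 0.009 = $1,980.8712
Hospital District: ($220,096.8 − $98,000) × 0.0015 = $122,096.8 × 0.0015 = $183.1452
Total = $5,866.044576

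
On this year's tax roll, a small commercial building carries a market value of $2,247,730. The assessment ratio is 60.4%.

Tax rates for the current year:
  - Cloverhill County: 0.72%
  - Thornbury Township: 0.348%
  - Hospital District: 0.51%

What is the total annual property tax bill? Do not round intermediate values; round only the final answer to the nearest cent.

Assessed value = $2,247,730 × 0.604 = $1,357,628.92
Cloverhill County: $1,357,628.92 × 0.0072 = $9,774.928224
Thornbury Township: $1,357,628.92 × 0.00348 = $4,724.5486416
Hospital District: $1,357,628.92 × 0.0051 = $6,923.907492
Total = $9,774.928224 + $4,724.5486416 + $6,923.907492 = $21,423.3843576

$21,423.38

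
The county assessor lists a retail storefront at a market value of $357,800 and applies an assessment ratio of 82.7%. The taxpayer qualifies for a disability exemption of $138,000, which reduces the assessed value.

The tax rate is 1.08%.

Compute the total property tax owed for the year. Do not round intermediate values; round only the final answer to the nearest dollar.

Assessed value = $357,800 × 0.827 = $295,900.6
Taxable value = $295,900.6 − $138,000 = $157,900.6
Tax = $157,900.6 × 0.0108 = $1,705.32648

$1,705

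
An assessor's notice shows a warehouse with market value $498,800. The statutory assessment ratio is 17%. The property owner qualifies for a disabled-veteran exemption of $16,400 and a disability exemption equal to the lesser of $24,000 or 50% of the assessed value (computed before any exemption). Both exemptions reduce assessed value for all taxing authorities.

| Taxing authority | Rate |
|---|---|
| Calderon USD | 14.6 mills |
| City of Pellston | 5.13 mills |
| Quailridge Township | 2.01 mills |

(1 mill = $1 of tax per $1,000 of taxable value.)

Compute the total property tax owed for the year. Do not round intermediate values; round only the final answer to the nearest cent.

$965.17

Assessed value = $498,800 × 0.17 = $84,796
Disability exemption = min($24,000, 50% × $84,796) = min($24,000, $42,398) = $24,000 (dollar cap binds)
Taxable value = $84,796 − $16,400 − $24,000 = $44,396
Calderon USD: $44,396 × 0.0146 = $648.1816
City of Pellston: $44,396 × 0.00513 = $227.75148
Quailridge Township: $44,396 × 0.00201 = $89.23596
Total = $965.16904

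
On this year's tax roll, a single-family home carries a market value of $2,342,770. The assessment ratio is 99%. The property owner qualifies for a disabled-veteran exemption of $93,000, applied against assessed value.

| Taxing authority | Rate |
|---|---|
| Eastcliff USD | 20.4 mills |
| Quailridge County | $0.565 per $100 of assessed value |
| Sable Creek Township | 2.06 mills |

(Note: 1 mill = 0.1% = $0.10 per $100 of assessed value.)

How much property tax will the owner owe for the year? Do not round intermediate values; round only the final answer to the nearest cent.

$62,582.48

Assessed value = $2,342,770 × 0.99 = $2,319,342.3
Taxable value = $2,319,342.3 − $93,000 = $2,226,342.3
Eastcliff USD: $2,226,342.3 × 0.0204 = $45,417.38292
Quailridge County: $2,226,342.3 × 0.00565 = $12,578.833995
Sable Creek Township: $2,226,342.3 × 0.00206 = $4,586.265138
Total = $62,582.482053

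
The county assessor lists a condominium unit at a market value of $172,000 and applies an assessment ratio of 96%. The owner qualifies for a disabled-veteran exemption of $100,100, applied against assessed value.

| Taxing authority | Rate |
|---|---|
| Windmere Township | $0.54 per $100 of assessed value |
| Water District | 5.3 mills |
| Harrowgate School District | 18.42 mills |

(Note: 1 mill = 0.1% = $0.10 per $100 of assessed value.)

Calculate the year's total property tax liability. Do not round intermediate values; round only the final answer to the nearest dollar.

Assessed value = $172,000 × 0.96 = $165,120
Taxable value = $165,120 − $100,100 = $65,020
Windmere Township: $65,020 × 0.0054 = $351.108
Water District: $65,020 × 0.0053 = $344.606
Harrowgate School District: $65,020 × 0.01842 = $1,197.6684
Total = $1,893.3824

$1,893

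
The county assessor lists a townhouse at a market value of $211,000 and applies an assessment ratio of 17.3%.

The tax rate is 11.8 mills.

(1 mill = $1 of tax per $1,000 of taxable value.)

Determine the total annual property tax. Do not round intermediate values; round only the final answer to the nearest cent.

$430.74

Assessed value = $211,000 × 0.173 = $36,503
Tax = $36,503 × 0.0118 = $430.7354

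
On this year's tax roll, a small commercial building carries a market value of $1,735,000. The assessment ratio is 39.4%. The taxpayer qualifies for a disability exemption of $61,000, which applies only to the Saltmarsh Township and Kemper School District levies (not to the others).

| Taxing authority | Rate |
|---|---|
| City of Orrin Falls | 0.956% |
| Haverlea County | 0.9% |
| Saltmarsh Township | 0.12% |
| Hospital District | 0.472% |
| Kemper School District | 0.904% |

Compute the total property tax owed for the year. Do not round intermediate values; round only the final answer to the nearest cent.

$22,289.30

Assessed value = $1,735,000 × 0.394 = $683,590
City of Orrin Falls: $683,590 × 0.00956 = $6,535.1204
Haverlea County: $683,590 × 0.009 = $6,152.31
Saltmarsh Township: ($683,590 − $61,000) × 0.0012 = $622,590 × 0.0012 = $747.108
Hospital District: $683,590 × 0.00472 = $3,226.5448
Kemper School District: ($683,590 − $61,000) × 0.00904 = $622,590 × 0.00904 = $5,628.2136
Total = $22,289.2968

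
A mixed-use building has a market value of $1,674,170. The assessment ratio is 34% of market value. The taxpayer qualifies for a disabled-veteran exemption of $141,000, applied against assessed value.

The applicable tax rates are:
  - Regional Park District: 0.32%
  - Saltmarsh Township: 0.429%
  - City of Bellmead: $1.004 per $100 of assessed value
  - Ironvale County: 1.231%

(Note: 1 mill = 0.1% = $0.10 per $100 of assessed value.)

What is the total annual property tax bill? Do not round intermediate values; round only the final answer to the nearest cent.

$12,778.02

Assessed value = $1,674,170 × 0.34 = $569,217.8
Taxable value = $569,217.8 − $141,000 = $428,217.8
Regional Park District: $428,217.8 × 0.0032 = $1,370.29696
Saltmarsh Township: $428,217.8 × 0.00429 = $1,837.054362
City of Bellmead: $428,217.8 × 0.01004 = $4,299.306712
Ironvale County: $428,217.8 × 0.01231 = $5,271.361118
Total = $12,778.019152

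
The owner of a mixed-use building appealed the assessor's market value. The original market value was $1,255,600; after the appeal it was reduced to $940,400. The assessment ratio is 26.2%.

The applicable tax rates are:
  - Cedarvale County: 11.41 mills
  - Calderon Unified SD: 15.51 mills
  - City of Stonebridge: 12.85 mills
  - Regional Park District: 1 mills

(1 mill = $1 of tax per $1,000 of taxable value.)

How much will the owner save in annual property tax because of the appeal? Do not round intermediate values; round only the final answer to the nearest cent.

$3,366.88

Old assessed value = $1,255,600 × 0.262 = $328,967.2
New assessed value = $940,400 × 0.262 = $246,384.8
Combined rate = 0.01141 + 0.01551 + 0.01285 + 0.001 = 0.04077
Old tax = $328,967.2 × 0.04077 = $13,411.992744
New tax = $246,384.8 × 0.04077 = $10,045.108296
Reduction = $13,411.992744 − $10,045.108296 = $3,366.884448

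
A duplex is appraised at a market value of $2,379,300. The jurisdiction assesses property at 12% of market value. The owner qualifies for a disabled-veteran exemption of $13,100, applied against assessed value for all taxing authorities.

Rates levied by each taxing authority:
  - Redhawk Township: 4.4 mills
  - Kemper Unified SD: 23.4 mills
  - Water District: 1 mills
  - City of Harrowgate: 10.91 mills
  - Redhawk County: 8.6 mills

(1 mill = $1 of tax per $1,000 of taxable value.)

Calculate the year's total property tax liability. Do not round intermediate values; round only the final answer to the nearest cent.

Assessed value = $2,379,300 × 0.12 = $285,516
Taxable value = $285,516 − $13,100 = $272,416
Redhawk Township: $272,416 × 0.0044 = $1,198.6304
Kemper Unified SD: $272,416 × 0.0234 = $6,374.5344
Water District: $272,416 × 0.001 = $272.416
City of Harrowgate: $272,416 × 0.01091 = $2,972.05856
Redhawk County: $272,416 × 0.0086 = $2,342.7776
Total = $1,198.6304 + $6,374.5344 + $272.416 + $2,972.05856 + $2,342.7776 = $13,160.41696

$13,160.42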